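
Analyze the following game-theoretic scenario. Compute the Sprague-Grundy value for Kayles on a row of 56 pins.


Kayles: a move removes 1 or 2 adjacent pins from a contiguous row.
Removing pins from a row of k leaves two independent rows (a, b) with a + b = k - 1 (one pin) or a + b = k - 2 (two pins); an end removal gives a = 0.
By Sprague-Grundy, G(k) = mex{ G(a) XOR G(b) } over all these splits. G(0) = 0.
G(1): splits (0,0):0^0=0 -> mex({0}) = 1
G(2): splits (0,1):0^1=1 (0,0):0^0=0 -> mex({0, 1}) = 2
G(3): splits (0,2):0^2=2 (1,1):1^1=0 (0,1):0^1=1 -> mex({0, 1, 2}) = 3
G(4): splits (0,3):0^3=3 (1,2):1^2=3 (0,2):0^2=2 (1,1):1^1=0 -> mex({0, 2, 3}) = 1
G(5): splits (0,4):0^1=1 (1,3):1^3=2 (2,2):2^2=0 (0,3):0^3=3 (1,2):1^2=3 -> mex({0, 1, 2, 3}) = 4
G(6) = mex({0, 1, 2, 4}) = 3
G(7) = mex({0, 1, 3, 4, 5}) = 2
G(8) = mex({0, 2, 3, 5, 6}) = 1
G(9) = mex({0, 1, 2, 3, 6, 7}) = 4
G(10) = mex({0, 1, 3, 4, 5, 7}) = 2
G(11) = mex({0, 1, 2, 3, 4, 5}) = 6
G(12) = mex({0, 1, 2, 3, 5, 6, 7}) = 4
G(13) = mex({0, 2, 3, 4, 6, 7}) = 1
G(14) = mex({0, 1, 4, 5, 6, 7}) = 2
G(15) = mex({0, 1, 2, 3, 4, 5, 6}) = 7
G(16) = mex({0, 2, 3, 5, 6, 7}) = 1
G(17) = mex({0, 1, 2, 3, 5, 6, 7}) = 4
G(18) = mex({0, 1, 2, 4, 5, 6}) = 3
G(19) = mex({0, 1, 3, 4, 5, 7}) = 2
G(20) = mex({0, 2, 3, 4, 5, 6, 7}) = 1
G(21) = mex({0, 1, 2, 3, 5, 6, 7}) = 4
G(22) = mex({0, 1, 2, 3, 4, 5, 7}) = 6
G(23) = mex({0, 1, 2, 3, 4, 5, 6}) = 7
G(24) = mex({0, 1, 2, 3, 5, 6, 7}) = 4
G(25) = mex({0, 2, 3, 4, 6, 7}) = 1
G(26) = mex({0, 1, 3, 4, 5, 6, 7}) = 2
G(27) = mex({0, 1, 2, 3, 4, 5, 6, 7}) = 8
G(28) = mex({0, 1, 2, 3, 4, 6, 7, 8}) = 5
G(29) = mex({0, 1, 2, 3, 5, 6, 7, 8, 9}) = 4
G(30) = mex({0, 1, 2, 3, 4, 5, 6, 9, 10}) = 7
G(31) = mex({0, 1, 3, 4, 5, 7, 10, 11}) = 2
G(32) = mex({0, 2, 3, 4, 5, 6, 7, 9, 11}) = 1
G(33) = mex({0, 1, 2, 3, 4, 5, 6, 7, 9, 12}) = 8
G(34) = mex({0, 1, 2, 3, 4, 5, 7, 8, 11, 12}) = 6
G(35) = mex({0, 1, 2, 3, 4, 5, 6, 8, 9, 10, 11}) = 7
G(36) = mex({0, 1, 2, 3, 5, 6, 7, 9, 10}) = 4
G(37) = mex({0, 2, 3, 4, 6, 7, 9, 10, 11, 12}) = 1
G(38) = mex({0, 1, 3, 4, 5, 6, 7, 9, 10, 11, 12}) = 2
G(39) = mex({0, 1, 2, 4, 5, 6, 7, 9, 10, 12, 14}) = 3
G(40) = mex({0, 2, 3, 4, 6, 7, 11, 12, 14}) = 1
G(41) = mex({0, 1, 2, 3, 5, 6, 7, 9, 10, 11, 12}) = 4
G(42) = mex({0, 1, 2, 3, 4, 5, 6, 9, 10}) = 7
G(43) = mex({0, 1, 3, 4, 5, 7, 9, 10, 12, 15}) = 2
G(44) = mex({0, 2, 3, 4, 5, 6, 7, 9, 10, 12, 15}) = 1
G(45) = mex({0, 1, 2, 3, 4, 5, 6, 7, 9, 10, 12, 14}) = 8
G(46) = mex({0, 1, 3, 4, 5, 7, 8, 11, 12, 14}) = 2
G(47) = mex({0, 1, 2, 3, 4, 5, 6, 8, 9, 10, 11, 12}) = 7
G(48) = mex({0, 1, 2, 3, 5, 6, 7, 9, 10}) = 4
G(49) = mex({0, 2, 3, 4, 6, 7, 9, 10, 11, 12, 15}) = 1
G(50) = mex({0, 1, 4, 5, 6, 7, 9, 11, 12, 14, 15}) = 2
G(51) = mex({0, 1, 2, 3, 4, 5, 6, 7, 9, 12, 14, 15}) = 8
G(52) = mex({0, 2, 3, 4, 5, 6, 7, 8, 11, 12, 15}) = 1
G(53) = mex({0, 1, 2, 3, 5, 6, 7, 8, 9, 10, 11, 12}) = 4
G(54) = mex({0, 1, 2, 3, 4, 5, 6, 9, 10}) = 7
G(55) = mex({0, 1, 3, 4, 5, 7, 9, 10, 11, 12}) = 2
G(56) = mex({0, 2, 3, 4, 5, 6, 7, 9, 10, 11, 12, 13, 14}) = 1
Therefore G(56) = 1.

1


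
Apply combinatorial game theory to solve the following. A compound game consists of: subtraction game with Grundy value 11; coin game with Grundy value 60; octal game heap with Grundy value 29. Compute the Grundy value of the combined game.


By the Sprague-Grundy theorem, the Grundy value of a sum of games is the XOR of individual Grundy values.
subtraction game: Grundy value = 11. Running XOR: 0 XOR 11 = 11
coin game: Grundy value = 60. Running XOR: 11 XOR 60 = 55
octal game heap: Grundy value = 29. Running XOR: 55 XOR 29 = 42
The combined Grundy value is 42.

42


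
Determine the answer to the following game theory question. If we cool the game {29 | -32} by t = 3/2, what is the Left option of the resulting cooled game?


Original game: {29 | -32} (a switch {a | b} with a > b).
Cooling by t (for t below the temperature (a - b)/2 = 61/2) taxes each move by t: {a | b} cooled by t is {a - t | b + t}.
Cooling amount: t = 3/2
Cooled Left option: 29 - 3/2 = 55/2
Cooled Right option: -32 + 3/2 = -61/2
Cooled game: {55/2 | -61/2}
Left option = 55/2

55/2


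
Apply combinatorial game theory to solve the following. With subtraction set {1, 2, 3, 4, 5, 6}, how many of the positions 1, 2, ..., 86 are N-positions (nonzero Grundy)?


Subtraction set S = {1, 2, 3, 4, 5, 6}, so G(n) = n mod 7.
G(n) = 0 when n is a multiple of 7.
Multiples of 7 in [1, 86]: 12
N-positions (nonzero Grundy) = 86 - 12 = 74

74


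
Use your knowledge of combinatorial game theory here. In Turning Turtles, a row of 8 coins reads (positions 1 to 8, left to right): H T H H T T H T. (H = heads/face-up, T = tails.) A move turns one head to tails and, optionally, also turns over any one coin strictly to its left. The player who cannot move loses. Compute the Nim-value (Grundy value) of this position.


Coins: H T H H T T H T
Key fact: a single head at position k behaves exactly like a Nim heap of size k (turning it to T and optionally flipping a coin at j < k corresponds to moving the heap from k to j, or to 0), and heads combine as a disjunctive sum (two heads at the same place would cancel, matching j XOR j = 0). So the Nim-value is the XOR of the 1-indexed positions of the heads.
Face-up positions (1-indexed): [1, 3, 4, 7]
XOR 0 with 1: 0 XOR 1 = 1
XOR 1 with 3: 1 XOR 3 = 2
XOR 2 with 4: 2 XOR 4 = 6
XOR 6 with 7: 6 XOR 7 = 1
Nim-value = 1

1


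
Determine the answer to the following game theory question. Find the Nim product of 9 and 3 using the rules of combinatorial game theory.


Nim multiplication is bilinear over XOR: (u XOR v) * w = (u*w) XOR (v*w).
So we split each operand into its bit components and XOR the pairwise Nim products.
9 = 1 + 8 (as XOR of powers of 2).
3 = 1 + 2 (as XOR of powers of 2).
Using the standard Nim-product table on single bits:
  2*2 = 3,   2*4 = 8,   2*8 = 12,
  4*4 = 6,   4*8 = 11,  8*8 = 13,
and  1*x = x (identity), k*l = l*k (commutative).
Pairwise Nim products:
  1 * 1 = 1
  1 * 2 = 2
  8 * 1 = 8
  8 * 2 = 12
XOR them: 1 XOR 2 XOR 8 XOR 12 = 7.
Result: 9 * 3 = 7 (in Nim).

7


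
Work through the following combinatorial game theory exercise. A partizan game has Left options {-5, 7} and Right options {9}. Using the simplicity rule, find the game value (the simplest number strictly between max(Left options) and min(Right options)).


Left options: {-5, 7}, max = 7
Right options: {9}, min = 9
All options are numbers and max(Left) < min(Right), so by the simplicity theorem the value is the simplest (earliest-born) number strictly between 7 and 9.
The only integer strictly between 7 and 9 is 8.
No non-integer in the interval can be simpler: if x is a non-integer in the interval, then floor(x) or ceil(x) also lies in the interval (the interval contains an integer), and both are proper prefixes of x's sign expansion, i.e. born earlier. So the game value is 8.
Game value = 8

8


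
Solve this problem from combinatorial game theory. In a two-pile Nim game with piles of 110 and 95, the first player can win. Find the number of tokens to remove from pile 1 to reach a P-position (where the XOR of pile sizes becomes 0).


Piles: 110 and 95
Current XOR: 110 XOR 95 = 49 (non-zero, so this is an N-position).
To make the XOR zero, we need to find a move that balances the piles.
For pile 1 (size 110): target = 110 XOR 49 = 95
We reduce pile 1 from 110 to 95.
Tokens removed: 110 - 95 = 15
Verification: 95 XOR 95 = 0

15


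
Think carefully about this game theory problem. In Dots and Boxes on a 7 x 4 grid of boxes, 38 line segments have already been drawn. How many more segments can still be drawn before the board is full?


Grid: 7 x 4 boxes, i.e. 8 rows and 5 columns of dots.
Horizontal edges: (rows + 1) * cols = 8 * 4 = 32
Vertical edges: rows * (cols + 1) = 7 * 5 = 35
Total edges: 32 + 35 = 67
Edges drawn: 38
Remaining: 67 - 38 = 29

29


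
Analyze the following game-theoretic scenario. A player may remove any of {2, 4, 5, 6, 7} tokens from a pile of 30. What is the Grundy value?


The subtraction set is S = {2, 4, 5, 6, 7}.
G(k) = mex{ G(k - s) : s in S, s <= k }. We compute iteratively: G(0) = 0.
G(1) = mex({}) = 0
G(2) = mex({0}) = 1
G(3) = mex({0}) = 1
G(4) = mex({0, 1}) = 2
G(5) = mex({0, 1}) = 2
G(6) = mex({0, 1, 2}) = 3
G(7) = mex({0, 1, 2}) = 3
G(8) = mex({0, 1, 2, 3}) = 4
G(9) = mex({1, 2, 3}) = 0
G(10) = mex({1, 2, 3, 4}) = 0
G(11) = mex({0, 2, 3}) = 1
G(12) = mex({0, 2, 3, 4}) = 1
G(13) = mex({0, 1, 3, 4}) = 2
G(14) = mex({0, 1, 3, 4}) = 2
G(15) = mex({0, 1, 2, 4}) = 3
Observe that G(9)..G(15) = 0, 0, 1, 1, 2, 2, 3 repeats G(0)..G(6) = 0, 0, 1, 1, 2, 2, 3.
For k >= max(S) = 7, G(k) is determined by the previous 7 values G(k-7)..G(k-1); a window of 7 consecutive values has recurred shifted by 9, so by induction G(k + 9) = G(k) for all k >= 0: the sequence is periodic from the start with period 9.
One period: G(0..8) = 0, 0, 1, 1, 2, 2, 3, 3, 4.
30 mod 9 = 3, so G(30) = G(3) = 1.

1


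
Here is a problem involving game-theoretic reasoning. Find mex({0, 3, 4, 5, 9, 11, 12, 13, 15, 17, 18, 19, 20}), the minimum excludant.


Set = {0, 3, 4, 5, 9, 11, 12, 13, 15, 17, 18, 19, 20}
0 is in the set.
1 is NOT in the set. This is the mex.
mex = 1

1


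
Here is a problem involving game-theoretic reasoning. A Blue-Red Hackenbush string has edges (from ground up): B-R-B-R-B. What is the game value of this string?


Edges (from ground): B-R-B-R-B
By Berlekamp's sign-expansion rule, a Blue-Red Hackenbush stalk has the value of the surreal number whose sign sequence is the edge sequence with B -> + and R -> -.
Sign sequence: +-+-+
Trace the sign expansion in the surreal number tree, starting from 0:
Edge 1: B (sign +) -> bounds (0, +inf), value = 1
Edge 2: R (sign -) -> bounds (0, 1), value = 1/2
Edge 3: B (sign +) -> bounds (1/2, 1), value = 3/4
Edge 4: R (sign -) -> bounds (1/2, 3/4), value = 5/8
Edge 5: B (sign +) -> bounds (5/8, 3/4), value = 11/16
Game value = 11/16

11/16


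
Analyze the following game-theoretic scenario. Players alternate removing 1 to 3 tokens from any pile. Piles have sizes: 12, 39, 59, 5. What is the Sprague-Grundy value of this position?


Subtraction set: {1, 2, 3}
For this subtraction set, G(n) = n mod 4 (period = max + 1 = 4).
Pile 1 (size 12): G(12) = 12 mod 4 = 0
Pile 2 (size 39): G(39) = 39 mod 4 = 3
Pile 3 (size 59): G(59) = 59 mod 4 = 3
Pile 4 (size 5): G(5) = 5 mod 4 = 1
Total Grundy value = XOR of all: 0 XOR 3 XOR 3 XOR 1 = 1

1


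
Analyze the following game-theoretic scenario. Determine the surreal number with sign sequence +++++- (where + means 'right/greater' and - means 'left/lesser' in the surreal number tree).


Sign expansion: +++++-
Rule: track bounds (lo, hi), initially (-inf, +inf). On '+', the current value becomes lo and we move to the simplest number in (value, hi): value + 1 if hi = +inf, otherwise the midpoint (value + hi)/2. On '-', the current value becomes hi and we move to value - 1 if lo = -inf, otherwise the midpoint (lo + value)/2.
Start at 0.
Step 1: sign = +, move right. Bounds: (0, +inf). Value = 1
Step 2: sign = +, move right. Bounds: (1, +inf). Value = 2
Step 3: sign = +, move right. Bounds: (2, +inf). Value = 3
Step 4: sign = +, move right. Bounds: (3, +inf). Value = 4
Step 5: sign = +, move right. Bounds: (4, +inf). Value = 5
Step 6: sign = -, move left. Bounds: (4, 5). Value = 9/2
The surreal number with sign expansion +++++- is 9/2.

9/2


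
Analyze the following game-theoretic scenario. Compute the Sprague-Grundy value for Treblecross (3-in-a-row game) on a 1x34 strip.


Treblecross: place X on empty cells; 3-in-a-row wins.
Playing within two cells of an existing X lets the opponent win at once, so sensible play treats the cells i-2..i+2 around each X as dead. The player left with no safe cell loses, so this is a normal-play take-away game on strips of safe cells.
Placing X at cell i (0-indexed) of a strip of k safe cells leaves independent strips of sizes max(0, i-2) and max(0, k-i-3). Hence G(k) = mex{ G(max(0,i-2)) XOR G(max(0,k-i-3)) : 0 <= i < k }, with G(0) = 0.
G(1): splits (0,0):0^0=0 -> mex({0}) = 1
G(2): splits (0,0):0^0=0 -> mex({0}) = 1
G(3): splits (0,0):0^0=0 -> mex({0}) = 1
G(4): splits (0,1):0^1=1 (0,0):0^0=0 -> mex({0, 1}) = 2
G(5): splits (0,2):0^1=1 (0,1):0^1=1 (0,0):0^0=0 -> mex({0, 1}) = 2
G(6) = mex({1}) = 0
G(7) = mex({0, 1, 2}) = 3
G(8) = mex({0, 1, 2}) = 3
G(9) = mex({0, 2}) = 1
G(10) = mex({0, 2, 3}) = 1
G(11) = mex({0, 3}) = 1
G(12) = mex({1, 3}) = 0
G(13) = mex({0, 1, 2, 3}) = 4
G(14) = mex({0, 1, 2}) = 3
G(15) = mex({0, 1, 2}) = 3
G(16) = mex({0, 1, 2, 4}) = 3
G(17) = mex({0, 1, 3, 4}) = 2
G(18) = mex({0, 1, 3, 4}) = 2
G(19) = mex({0, 1, 3, 5}) = 2
G(20) = mex({0, 1, 2, 3, 5}) = 4
G(21) = mex({0, 1, 2, 3, 5}) = 4
G(22) = mex({1, 2, 6}) = 0
G(23) = mex({0, 1, 2, 3, 4, 6}) = 5
G(24) = mex({0, 1, 2, 3, 4}) = 5
G(25) = mex({0, 1, 3, 4, 7}) = 2
G(26) = mex({0, 1, 3, 4, 5, 7}) = 2
G(27) = mex({0, 1, 3, 5}) = 2
G(28) = mex({0, 1, 2, 5}) = 3
G(29) = mex({0, 1, 2, 4, 5, 6}) = 3
G(30) = mex({1, 2, 4, 6}) = 0
G(31) = mex({0, 1, 2, 3, 4, 6}) = 5
G(32) = mex({1, 2, 3, 4, 7}) = 0
G(33) = mex({0, 3, 7}) = 1
G(34) = mex({0, 2, 3, 5, 7}) = 1
Therefore G(34) = 1.

1


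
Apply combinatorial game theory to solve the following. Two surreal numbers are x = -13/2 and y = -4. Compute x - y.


x = -13/2, y = -4
Converting to common denominator: 2
x = -13/2, y = -8/2
x - y = -13/2 - -4 = -5/2

-5/2


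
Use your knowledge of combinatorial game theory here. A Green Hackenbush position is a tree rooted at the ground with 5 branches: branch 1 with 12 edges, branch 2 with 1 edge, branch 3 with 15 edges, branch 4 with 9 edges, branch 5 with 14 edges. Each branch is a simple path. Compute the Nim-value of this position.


The tree has 5 branches from the ground vertex.
In Green Hackenbush, the Nim-value of a simple path of length k is k.
Branch 1: length 12, Nim-value = 12
Branch 2: length 1, Nim-value = 1
Branch 3: length 15, Nim-value = 15
Branch 4: length 9, Nim-value = 9
Branch 5: length 14, Nim-value = 14
Total Nim-value = XOR of all branch values:
0 XOR 12 = 12
12 XOR 1 = 13
13 XOR 15 = 2
2 XOR 9 = 11
11 XOR 14 = 5
Nim-value of the tree = 5

5


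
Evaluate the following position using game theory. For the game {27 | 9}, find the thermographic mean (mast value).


Game = {27 | 9}, a switch {a | b} with numbers a > b.
Its thermograph has left wall a - t and right wall b + t, which meet at t = (a - b)/2, where both equal (a + b)/2. So the mast (mean value) is at (a + b)/2.
Mean = (27 + (9))/2 = 36/2 = 18

18


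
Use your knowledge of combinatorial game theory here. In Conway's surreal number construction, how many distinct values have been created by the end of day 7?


Day 0: {|} = 0 is born. Count = 1.
Day n: the number of surreal numbers born by day n is 2^(n+1) - 1.
By day 0: 2^1 - 1 = 1
By day 1: 2^2 - 1 = 3
By day 2: 2^3 - 1 = 7
By day 3: 2^4 - 1 = 15
By day 4: 2^5 - 1 = 31
By day 5: 2^6 - 1 = 63
By day 6: 2^7 - 1 = 127
By day 7: 2^8 - 1 = 255
By day 7: 255 surreal numbers.

255


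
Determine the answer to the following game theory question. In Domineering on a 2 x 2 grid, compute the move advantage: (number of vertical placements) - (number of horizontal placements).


Board is 2 x 2 (rows x cols).
Left (vertical) placements: (rows-1) * cols = 1 * 2 = 2
Right (horizontal) placements: rows * (cols-1) = 2 * 1 = 2
Advantage = Left - Right = 2 - 2 = 0

0


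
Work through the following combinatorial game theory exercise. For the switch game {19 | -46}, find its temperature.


The game is {19 | -46}, a switch {a | b} with numbers a > b.
Cooling {a | b} by t gives {a - t | b + t}, which stops being hot when a - t = b + t, i.e. at t = (a - b)/2. So the temperature of a switch is (a - b)/2.
Temperature = (Left option - Right option) / 2
= (19 - (-46)) / 2
= 65 / 2
= 65/2

65/2


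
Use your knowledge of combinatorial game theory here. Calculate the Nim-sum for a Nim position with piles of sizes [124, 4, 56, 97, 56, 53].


We need the XOR (exclusive or) of all pile sizes.
After XOR-ing pile 1 (size 124): 0 XOR 124 = 124
After XOR-ing pile 2 (size 4): 124 XOR 4 = 120
After XOR-ing pile 3 (size 56): 120 XOR 56 = 64
After XOR-ing pile 4 (size 97): 64 XOR 97 = 33
After XOR-ing pile 5 (size 56): 33 XOR 56 = 25
After XOR-ing pile 6 (size 53): 25 XOR 53 = 44
The Nim-value of this position is 44.

44


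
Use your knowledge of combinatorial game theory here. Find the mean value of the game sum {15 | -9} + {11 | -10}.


G1 = {15 | -9}, G2 = {11 | -10}
Each is a switch {a | b} with numbers a > b; its mean value is (a + b)/2, and mean value is additive over game sums: m(G1 + G2) = m(G1) + m(G2).
Mean of G1 = (15 + (-9))/2 = 6/2 = 3
Mean of G2 = (11 + (-10))/2 = 1/2 = 1/2
Mean of G1 + G2 = 3 + 1/2 = 7/2

7/2


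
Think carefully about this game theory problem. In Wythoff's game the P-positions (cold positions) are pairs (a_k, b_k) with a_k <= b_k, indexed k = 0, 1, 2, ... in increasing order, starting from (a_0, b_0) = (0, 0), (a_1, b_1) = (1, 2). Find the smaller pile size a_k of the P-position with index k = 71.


By Wythoff's theorem, a_k = floor(k * phi) and b_k = floor(k * phi^2) = a_k + k, where phi = (1 + sqrt(5))/2 is the golden ratio.
phi = (1 + sqrt(5))/2 = 1.618034
k = 71
k * phi = 71 * 1.618034 = 114.880413
a_71 = floor(k * phi) = 114

114


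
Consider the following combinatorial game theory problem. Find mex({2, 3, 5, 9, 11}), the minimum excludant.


Set = {2, 3, 5, 9, 11}
0 is NOT in the set. This is the mex.
mex = 0

0


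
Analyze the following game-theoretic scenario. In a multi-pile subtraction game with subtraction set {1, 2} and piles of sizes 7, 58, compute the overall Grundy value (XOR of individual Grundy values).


Subtraction set: {1, 2}
For this subtraction set, G(n) = n mod 3 (period = max + 1 = 3).
Pile 1 (size 7): G(7) = 7 mod 3 = 1
Pile 2 (size 58): G(58) = 58 mod 3 = 1
Total Grundy value = XOR of all: 1 XOR 1 = 0

0


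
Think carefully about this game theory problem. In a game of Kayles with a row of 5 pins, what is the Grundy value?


Kayles: a move removes 1 or 2 adjacent pins from a contiguous row.
Removing pins from a row of k leaves two independent rows (a, b) with a + b = k - 1 (one pin) or a + b = k - 2 (two pins); an end removal gives a = 0.
By Sprague-Grundy, G(k) = mex{ G(a) XOR G(b) } over all these splits. G(0) = 0.
G(1): splits (0,0):0^0=0 -> mex({0}) = 1
G(2): splits (0,1):0^1=1 (0,0):0^0=0 -> mex({0, 1}) = 2
G(3): splits (0,2):0^2=2 (1,1):1^1=0 (0,1):0^1=1 -> mex({0, 1, 2}) = 3
G(4): splits (0,3):0^3=3 (1,2):1^2=3 (0,2):0^2=2 (1,1):1^1=0 -> mex({0, 2, 3}) = 1
G(5): splits (0,4):0^1=1 (1,3):1^3=2 (2,2):2^2=0 (0,3):0^3=3 (1,2):1^2=3 -> mex({0, 1, 2, 3}) = 4
Therefore G(5) = 4.

4


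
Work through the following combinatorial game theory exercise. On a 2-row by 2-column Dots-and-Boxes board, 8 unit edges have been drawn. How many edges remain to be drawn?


Grid: 2 x 2 boxes, i.e. 3 rows and 3 columns of dots.
Horizontal edges: (rows + 1) * cols = 3 * 2 = 6
Vertical edges: rows * (cols + 1) = 2 * 3 = 6
Total edges: 6 + 6 = 12
Edges drawn: 8
Remaining: 12 - 8 = 4

4


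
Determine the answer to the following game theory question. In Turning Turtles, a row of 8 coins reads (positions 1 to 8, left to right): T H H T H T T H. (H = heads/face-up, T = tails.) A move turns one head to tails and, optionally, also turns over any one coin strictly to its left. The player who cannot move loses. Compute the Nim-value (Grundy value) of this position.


Coins: T H H T H T T H
Key fact: a single head at position k behaves exactly like a Nim heap of size k (turning it to T and optionally flipping a coin at j < k corresponds to moving the heap from k to j, or to 0), and heads combine as a disjunctive sum (two heads at the same place would cancel, matching j XOR j = 0). So the Nim-value is the XOR of the 1-indexed positions of the heads.
Face-up positions (1-indexed): [2, 3, 5, 8]
XOR 0 with 2: 0 XOR 2 = 2
XOR 2 with 3: 2 XOR 3 = 1
XOR 1 with 5: 1 XOR 5 = 4
XOR 4 with 8: 4 XOR 8 = 12
Nim-value = 12

12


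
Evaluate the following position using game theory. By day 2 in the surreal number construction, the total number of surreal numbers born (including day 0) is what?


Day 0: {|} = 0 is born. Count = 1.
Day n: the number of surreal numbers born by day n is 2^(n+1) - 1.
By day 0: 2^1 - 1 = 1
By day 1: 2^2 - 1 = 3
By day 2: 2^3 - 1 = 7
By day 2: 7 surreal numbers.

7


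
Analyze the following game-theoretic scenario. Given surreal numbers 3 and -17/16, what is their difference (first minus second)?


x = 3, y = -17/16
Converting to common denominator: 16
x = 48/16, y = -17/16
x - y = 3 - -17/16 = 65/16

65/16


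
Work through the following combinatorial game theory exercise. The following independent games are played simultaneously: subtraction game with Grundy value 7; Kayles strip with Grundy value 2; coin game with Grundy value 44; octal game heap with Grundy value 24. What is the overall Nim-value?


By the Sprague-Grundy theorem, the Grundy value of a sum of games is the XOR of individual Grundy values.
subtraction game: Grundy value = 7. Running XOR: 0 XOR 7 = 7
Kayles strip: Grundy value = 2. Running XOR: 7 XOR 2 = 5
coin game: Grundy value = 44. Running XOR: 5 XOR 44 = 41
octal game heap: Grundy value = 24. Running XOR: 41 XOR 24 = 49
The combined Grundy value is 49.

49


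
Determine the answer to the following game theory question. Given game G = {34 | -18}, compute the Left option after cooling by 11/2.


Original game: {34 | -18} (a switch {a | b} with a > b).
Cooling by t (for t below the temperature (a - b)/2 = 26) taxes each move by t: {a | b} cooled by t is {a - t | b + t}.
Cooling amount: t = 11/2
Cooled Left option: 34 - 11/2 = 57/2
Cooled Right option: -18 + 11/2 = -25/2
Cooled game: {57/2 | -25/2}
Left option = 57/2

57/2


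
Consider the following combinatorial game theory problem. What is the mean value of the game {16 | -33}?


Game = {16 | -33}, a switch {a | b} with numbers a > b.
Its thermograph has left wall a - t and right wall b + t, which meet at t = (a - b)/2, where both equal (a + b)/2. So the mast (mean value) is at (a + b)/2.
Mean = (16 + (-33))/2 = -17/2 = -17/2

-17/2


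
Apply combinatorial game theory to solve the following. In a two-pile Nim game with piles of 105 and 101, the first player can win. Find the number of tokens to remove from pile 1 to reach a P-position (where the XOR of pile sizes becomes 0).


Piles: 105 and 101
Current XOR: 105 XOR 101 = 12 (non-zero, so this is an N-position).
To make the XOR zero, we need to find a move that balances the piles.
For pile 1 (size 105): target = 105 XOR 12 = 101
We reduce pile 1 from 105 to 101.
Tokens removed: 105 - 101 = 4
Verification: 101 XOR 101 = 0

4


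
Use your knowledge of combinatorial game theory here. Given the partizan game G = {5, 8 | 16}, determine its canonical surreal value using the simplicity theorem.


Left options: {5, 8}, max = 8
Right options: {16}, min = 16
All options are numbers and max(Left) < min(Right), so by the simplicity theorem the value is the simplest (earliest-born) number strictly between 8 and 16.
Integers 9 through 15 all lie strictly between 8 and 16.
Among integers, the simplest (lowest birthday = smallest |n|; 0 is born on day 0, +-n on day n) is 9.
No non-integer in the interval can be simpler: if x is a non-integer in the interval, then floor(x) or ceil(x) also lies in the interval (the interval contains an integer), and both are proper prefixes of x's sign expansion, i.e. born earlier. So the game value is 9.
Game value = 9

9


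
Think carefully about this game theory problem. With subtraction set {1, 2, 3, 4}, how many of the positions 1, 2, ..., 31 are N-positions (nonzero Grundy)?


Subtraction set S = {1, 2, 3, 4}, so G(n) = n mod 5.
G(n) = 0 when n is a multiple of 5.
Multiples of 5 in [1, 31]: 6
N-positions (nonzero Grundy) = 31 - 6 = 25

25


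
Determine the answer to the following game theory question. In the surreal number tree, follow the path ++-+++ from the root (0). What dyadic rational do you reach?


Sign expansion: ++-+++
Rule: track bounds (lo, hi), initially (-inf, +inf). On '+', the current value becomes lo and we move to the simplest number in (value, hi): value + 1 if hi = +inf, otherwise the midpoint (value + hi)/2. On '-', the current value becomes hi and we move to value - 1 if lo = -inf, otherwise the midpoint (lo + value)/2.
Start at 0.
Step 1: sign = +, move right. Bounds: (0, +inf). Value = 1
Step 2: sign = +, move right. Bounds: (1, +inf). Value = 2
Step 3: sign = -, move left. Bounds: (1, 2). Value = 3/2
Step 4: sign = +, move right. Bounds: (3/2, 2). Value = 7/4
Step 5: sign = +, move right. Bounds: (7/4, 2). Value = 15/8
Step 6: sign = +, move right. Bounds: (15/8, 2). Value = 31/16
The surreal number with sign expansion ++-+++ is 31/16.

31/16


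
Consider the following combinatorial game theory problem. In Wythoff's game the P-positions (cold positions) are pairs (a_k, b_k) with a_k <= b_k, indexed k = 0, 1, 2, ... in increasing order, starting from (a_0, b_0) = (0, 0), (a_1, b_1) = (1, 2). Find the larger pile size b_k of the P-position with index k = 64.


By Wythoff's theorem, a_k = floor(k * phi) and b_k = floor(k * phi^2) = a_k + k, where phi = (1 + sqrt(5))/2 is the golden ratio.
phi = (1 + sqrt(5))/2 = 1.618034
phi^2 = phi + 1 = 2.618034
k = 64
k * phi^2 = 64 * 2.618034 = 167.554175
b_64 = floor(k * phi^2) = 167 (check: a_64 + k = 103 + 64 = 167)

167


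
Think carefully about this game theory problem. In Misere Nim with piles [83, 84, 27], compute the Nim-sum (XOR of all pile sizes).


We need the XOR (exclusive or) of all pile sizes.
After XOR-ing pile 1 (size 83): 0 XOR 83 = 83
After XOR-ing pile 2 (size 84): 83 XOR 84 = 7
After XOR-ing pile 3 (size 27): 7 XOR 27 = 28
The Nim-value of this position is 28.

28


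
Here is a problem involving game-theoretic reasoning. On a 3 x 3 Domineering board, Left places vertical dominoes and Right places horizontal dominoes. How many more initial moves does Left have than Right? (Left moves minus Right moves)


Board is 3 x 3 (rows x cols).
Left (vertical) placements: (rows-1) * cols = 2 * 3 = 6
Right (horizontal) placements: rows * (cols-1) = 3 * 2 = 6
Advantage = Left - Right = 6 - 6 = 0

0


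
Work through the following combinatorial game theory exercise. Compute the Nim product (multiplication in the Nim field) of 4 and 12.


Nim multiplication is bilinear over XOR: (u XOR v) * w = (u*w) XOR (v*w).
So we split each operand into its bit components and XOR the pairwise Nim products.
4 = 4 (as XOR of powers of 2).
12 = 4 + 8 (as XOR of powers of 2).
Using the standard Nim-product table on single bits:
  2*2 = 3,   2*4 = 8,   2*8 = 12,
  4*4 = 6,   4*8 = 11,  8*8 = 13,
and  1*x = x (identity), k*l = l*k (commutative).
Pairwise Nim products:
  4 * 4 = 6
  4 * 8 = 11
XOR them: 6 XOR 11 = 13.
Result: 4 * 12 = 13 (in Nim).

13


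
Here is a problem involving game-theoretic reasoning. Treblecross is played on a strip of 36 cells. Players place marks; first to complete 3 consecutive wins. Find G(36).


Treblecross: place X on empty cells; 3-in-a-row wins.
Playing within two cells of an existing X lets the opponent win at once, so sensible play treats the cells i-2..i+2 around each X as dead. The player left with no safe cell loses, so this is a normal-play take-away game on strips of safe cells.
Placing X at cell i (0-indexed) of a strip of k safe cells leaves independent strips of sizes max(0, i-2) and max(0, k-i-3). Hence G(k) = mex{ G(max(0,i-2)) XOR G(max(0,k-i-3)) : 0 <= i < k }, with G(0) = 0.
G(1): splits (0,0):0^0=0 -> mex({0}) = 1
G(2): splits (0,0):0^0=0 -> mex({0}) = 1
G(3): splits (0,0):0^0=0 -> mex({0}) = 1
G(4): splits (0,1):0^1=1 (0,0):0^0=0 -> mex({0, 1}) = 2
G(5): splits (0,2):0^1=1 (0,1):0^1=1 (0,0):0^0=0 -> mex({0, 1}) = 2
G(6) = mex({1}) = 0
G(7) = mex({0, 1, 2}) = 3
G(8) = mex({0, 1, 2}) = 3
G(9) = mex({0, 2}) = 1
G(10) = mex({0, 2, 3}) = 1
G(11) = mex({0, 3}) = 1
G(12) = mex({1, 3}) = 0
G(13) = mex({0, 1, 2, 3}) = 4
G(14) = mex({0, 1, 2}) = 3
G(15) = mex({0, 1, 2}) = 3
G(16) = mex({0, 1, 2, 4}) = 3
G(17) = mex({0, 1, 3, 4}) = 2
G(18) = mex({0, 1, 3, 4}) = 2
G(19) = mex({0, 1, 3, 5}) = 2
G(20) = mex({0, 1, 2, 3, 5}) = 4
G(21) = mex({0, 1, 2, 3, 5}) = 4
G(22) = mex({1, 2, 6}) = 0
G(23) = mex({0, 1, 2, 3, 4, 6}) = 5
G(24) = mex({0, 1, 2, 3, 4}) = 5
G(25) = mex({0, 1, 3, 4, 7}) = 2
G(26) = mex({0, 1, 3, 4, 5, 7}) = 2
G(27) = mex({0, 1, 3, 5}) = 2
G(28) = mex({0, 1, 2, 5}) = 3
G(29) = mex({0, 1, 2, 4, 5, 6}) = 3
G(30) = mex({1, 2, 4, 6}) = 0
G(31) = mex({0, 1, 2, 3, 4, 6}) = 5
G(32) = mex({1, 2, 3, 4, 7}) = 0
G(33) = mex({0, 3, 7}) = 1
G(34) = mex({0, 2, 3, 5, 7}) = 1
G(35) = mex({0, 2, 3, 5, 6}) = 1
G(36) = mex({0, 1, 2, 5, 6}) = 3
Therefore G(36) = 3.

3


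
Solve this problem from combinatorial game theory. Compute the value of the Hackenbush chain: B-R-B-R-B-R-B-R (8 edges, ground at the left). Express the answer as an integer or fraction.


Edges (from ground): B-R-B-R-B-R-B-R
By Berlekamp's sign-expansion rule, a Blue-Red Hackenbush stalk has the value of the surreal number whose sign sequence is the edge sequence with B -> + and R -> -.
Sign sequence: +-+-+-+-
Trace the sign expansion in the surreal number tree, starting from 0:
Edge 1: B (sign +) -> bounds (0, +inf), value = 1
Edge 2: R (sign -) -> bounds (0, 1), value = 1/2
Edge 3: B (sign +) -> bounds (1/2, 1), value = 3/4
Edge 4: R (sign -) -> bounds (1/2, 3/4), value = 5/8
Edge 5: B (sign +) -> bounds (5/8, 3/4), value = 11/16
Edge 6: R (sign -) -> bounds (5/8, 11/16), value = 21/32
Edge 7: B (sign +) -> bounds (21/32, 11/16), value = 43/64
Edge 8: R (sign -) -> bounds (21/32, 43/64), value = 85/128
Game value = 85/128

85/128


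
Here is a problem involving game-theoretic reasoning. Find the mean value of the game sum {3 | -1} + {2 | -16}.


G1 = {3 | -1}, G2 = {2 | -16}
Each is a switch {a | b} with numbers a > b; its mean value is (a + b)/2, and mean value is additive over game sums: m(G1 + G2) = m(G1) + m(G2).
Mean of G1 = (3 + (-1))/2 = 2/2 = 1
Mean of G2 = (2 + (-16))/2 = -14/2 = -7
Mean of G1 + G2 = 1 + -7 = -6

-6


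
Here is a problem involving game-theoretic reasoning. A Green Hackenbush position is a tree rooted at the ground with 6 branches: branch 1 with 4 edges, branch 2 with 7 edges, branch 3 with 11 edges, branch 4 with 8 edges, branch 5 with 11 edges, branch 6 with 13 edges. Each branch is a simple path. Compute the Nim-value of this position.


The tree has 6 branches from the ground vertex.
In Green Hackenbush, the Nim-value of a simple path of length k is k.
Branch 1: length 4, Nim-value = 4
Branch 2: length 7, Nim-value = 7
Branch 3: length 11, Nim-value = 11
Branch 4: length 8, Nim-value = 8
Branch 5: length 11, Nim-value = 11
Branch 6: length 13, Nim-value = 13
Total Nim-value = XOR of all branch values:
0 XOR 4 = 4
4 XOR 7 = 3
3 XOR 11 = 8
8 XOR 8 = 0
0 XOR 11 = 11
11 XOR 13 = 6
Nim-value of the tree = 6

6


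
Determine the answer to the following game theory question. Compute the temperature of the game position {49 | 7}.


The game is {49 | 7}, a switch {a | b} with numbers a > b.
Cooling {a | b} by t gives {a - t | b + t}, which stops being hot when a - t = b + t, i.e. at t = (a - b)/2. So the temperature of a switch is (a - b)/2.
Temperature = (Left option - Right option) / 2
= (49 - (7)) / 2
= 42 / 2
= 21

21


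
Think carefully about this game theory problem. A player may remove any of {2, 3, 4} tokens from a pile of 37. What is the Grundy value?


The subtraction set is S = {2, 3, 4}.
G(k) = mex{ G(k - s) : s in S, s <= k }. We compute iteratively: G(0) = 0.
G(1) = mex({}) = 0
G(2) = mex({0}) = 1
G(3) = mex({0}) = 1
G(4) = mex({0, 1}) = 2
G(5) = mex({0, 1}) = 2
G(6) = mex({1, 2}) = 0
G(7) = mex({1, 2}) = 0
G(8) = mex({0, 2}) = 1
G(9) = mex({0, 2}) = 1
Observe that G(6)..G(9) = 0, 0, 1, 1 repeats G(0)..G(3) = 0, 0, 1, 1.
For k >= max(S) = 4, G(k) is determined by the previous 4 values G(k-4)..G(k-1); a window of 4 consecutive values has recurred shifted by 6, so by induction G(k + 6) = G(k) for all k >= 0: the sequence is periodic from the start with period 6.
One period: G(0..5) = 0, 0, 1, 1, 2, 2.
37 mod 6 = 1, so G(37) = G(1) = 0.

0


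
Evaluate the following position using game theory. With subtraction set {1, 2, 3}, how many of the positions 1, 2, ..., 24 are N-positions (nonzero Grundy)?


Subtraction set S = {1, 2, 3}, so G(n) = n mod 4.
G(n) = 0 when n is a multiple of 4.
Multiples of 4 in [1, 24]: 6
N-positions (nonzero Grundy) = 24 - 6 = 18

18


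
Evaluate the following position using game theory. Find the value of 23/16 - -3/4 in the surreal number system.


x = 23/16, y = -3/4
Converting to common denominator: 16
x = 23/16, y = -12/16
x - y = 23/16 - -3/4 = 35/16

35/16


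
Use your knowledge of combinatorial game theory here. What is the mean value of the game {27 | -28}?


Game = {27 | -28}, a switch {a | b} with numbers a > b.
Its thermograph has left wall a - t and right wall b + t, which meet at t = (a - b)/2, where both equal (a + b)/2. So the mast (mean value) is at (a + b)/2.
Mean = (27 + (-28))/2 = -1/2 = -1/2

-1/2


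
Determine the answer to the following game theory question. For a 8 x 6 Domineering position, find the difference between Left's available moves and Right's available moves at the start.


Board is 8 x 6 (rows x cols).
Left (vertical) placements: (rows-1) * cols = 7 * 6 = 42
Right (horizontal) placements: rows * (cols-1) = 8 * 5 = 40
Advantage = Left - Right = 42 - 40 = 2

2


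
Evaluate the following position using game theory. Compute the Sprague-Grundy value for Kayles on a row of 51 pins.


Kayles: a move removes 1 or 2 adjacent pins from a contiguous row.
Removing pins from a row of k leaves two independent rows (a, b) with a + b = k - 1 (one pin) or a + b = k - 2 (two pins); an end removal gives a = 0.
By Sprague-Grundy, G(k) = mex{ G(a) XOR G(b) } over all these splits. G(0) = 0.
G(1): splits (0,0):0^0=0 -> mex({0}) = 1
G(2): splits (0,1):0^1=1 (0,0):0^0=0 -> mex({0, 1}) = 2
G(3): splits (0,2):0^2=2 (1,1):1^1=0 (0,1):0^1=1 -> mex({0, 1, 2}) = 3
G(4): splits (0,3):0^3=3 (1,2):1^2=3 (0,2):0^2=2 (1,1):1^1=0 -> mex({0, 2, 3}) = 1
G(5): splits (0,4):0^1=1 (1,3):1^3=2 (2,2):2^2=0 (0,3):0^3=3 (1,2):1^2=3 -> mex({0, 1, 2, 3}) = 4
G(6) = mex({0, 1, 2, 4}) = 3
G(7) = mex({0, 1, 3, 4, 5}) = 2
G(8) = mex({0, 2, 3, 5, 6}) = 1
G(9) = mex({0, 1, 2, 3, 6, 7}) = 4
G(10) = mex({0, 1, 3, 4, 5, 7}) = 2
G(11) = mex({0, 1, 2, 3, 4, 5}) = 6
G(12) = mex({0, 1, 2, 3, 5, 6, 7}) = 4
G(13) = mex({0, 2, 3, 4, 6, 7}) = 1
G(14) = mex({0, 1, 4, 5, 6, 7}) = 2
G(15) = mex({0, 1, 2, 3, 4, 5, 6}) = 7
G(16) = mex({0, 2, 3, 5, 6, 7}) = 1
G(17) = mex({0, 1, 2, 3, 5, 6, 7}) = 4
G(18) = mex({0, 1, 2, 4, 5, 6}) = 3
G(19) = mex({0, 1, 3, 4, 5, 7}) = 2
G(20) = mex({0, 2, 3, 4, 5, 6, 7}) = 1
G(21) = mex({0, 1, 2, 3, 5, 6, 7}) = 4
G(22) = mex({0, 1, 2, 3, 4, 5, 7}) = 6
G(23) = mex({0, 1, 2, 3, 4, 5, 6}) = 7
G(24) = mex({0, 1, 2, 3, 5, 6, 7}) = 4
G(25) = mex({0, 2, 3, 4, 6, 7}) = 1
G(26) = mex({0, 1, 3, 4, 5, 6, 7}) = 2
G(27) = mex({0, 1, 2, 3, 4, 5, 6, 7}) = 8
G(28) = mex({0, 1, 2, 3, 4, 6, 7, 8}) = 5
G(29) = mex({0, 1, 2, 3, 5, 6, 7, 8, 9}) = 4
G(30) = mex({0, 1, 2, 3, 4, 5, 6, 9, 10}) = 7
G(31) = mex({0, 1, 3, 4, 5, 7, 10, 11}) = 2
G(32) = mex({0, 2, 3, 4, 5, 6, 7, 9, 11}) = 1
G(33) = mex({0, 1, 2, 3, 4, 5, 6, 7, 9, 12}) = 8
G(34) = mex({0, 1, 2, 3, 4, 5, 7, 8, 11, 12}) = 6
G(35) = mex({0, 1, 2, 3, 4, 5, 6, 8, 9, 10, 11}) = 7
G(36) = mex({0, 1, 2, 3, 5, 6, 7, 9, 10}) = 4
G(37) = mex({0, 2, 3, 4, 6, 7, 9, 10, 11, 12}) = 1
G(38) = mex({0, 1, 3, 4, 5, 6, 7, 9, 10, 11, 12}) = 2
G(39) = mex({0, 1, 2, 4, 5, 6, 7, 9, 10, 12, 14}) = 3
G(40) = mex({0, 2, 3, 4, 6, 7, 11, 12, 14}) = 1
G(41) = mex({0, 1, 2, 3, 5, 6, 7, 9, 10, 11, 12}) = 4
G(42) = mex({0, 1, 2, 3, 4, 5, 6, 9, 10}) = 7
G(43) = mex({0, 1, 3, 4, 5, 7, 9, 10, 12, 15}) = 2
G(44) = mex({0, 2, 3, 4, 5, 6, 7, 9, 10, 12, 15}) = 1
G(45) = mex({0, 1, 2, 3, 4, 5, 6, 7, 9, 10, 12, 14}) = 8
G(46) = mex({0, 1, 3, 4, 5, 7, 8, 11, 12, 14}) = 2
G(47) = mex({0, 1, 2, 3, 4, 5, 6, 8, 9, 10, 11, 12}) = 7
G(48) = mex({0, 1, 2, 3, 5, 6, 7, 9, 10}) = 4
G(49) = mex({0, 2, 3, 4, 6, 7, 9, 10, 11, 12, 15}) = 1
G(50) = mex({0, 1, 4, 5, 6, 7, 9, 11, 12, 14, 15}) = 2
G(51) = mex({0, 1, 2, 3, 4, 5, 6, 7, 9, 12, 14, 15}) = 8
Therefore G(51) = 8.

8


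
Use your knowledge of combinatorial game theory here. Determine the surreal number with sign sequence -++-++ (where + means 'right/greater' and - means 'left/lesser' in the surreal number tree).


Sign expansion: -++-++
Rule: track bounds (lo, hi), initially (-inf, +inf). On '+', the current value becomes lo and we move to the simplest number in (value, hi): value + 1 if hi = +inf, otherwise the midpoint (value + hi)/2. On '-', the current value becomes hi and we move to value - 1 if lo = -inf, otherwise the midpoint (lo + value)/2.
Start at 0.
Step 1: sign = -, move left. Bounds: (-inf, 0). Value = -1
Step 2: sign = +, move right. Bounds: (-1, 0). Value = -1/2
Step 3: sign = +, move right. Bounds: (-1/2, 0). Value = -1/4
Step 4: sign = -, move left. Bounds: (-1/2, -1/4). Value = -3/8
Step 5: sign = +, move right. Bounds: (-3/8, -1/4). Value = -5/16
Step 6: sign = +, move right. Bounds: (-5/16, -1/4). Value = -9/32
The surreal number with sign expansion -++-++ is -9/32.

-9/32


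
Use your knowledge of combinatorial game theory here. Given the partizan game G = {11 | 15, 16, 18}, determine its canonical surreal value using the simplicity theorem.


Left options: {11}, max = 11
Right options: {15, 16, 18}, min = 15
All options are numbers and max(Left) < min(Right), so by the simplicity theorem the value is the simplest (earliest-born) number strictly between 11 and 15.
Integers 12 through 14 all lie strictly between 11 and 15.
Among integers, the simplest (lowest birthday = smallest |n|; 0 is born on day 0, +-n on day n) is 12.
No non-integer in the interval can be simpler: if x is a non-integer in the interval, then floor(x) or ceil(x) also lies in the interval (the interval contains an integer), and both are proper prefixes of x's sign expansion, i.e. born earlier. So the game value is 12.
Game value = 12

12


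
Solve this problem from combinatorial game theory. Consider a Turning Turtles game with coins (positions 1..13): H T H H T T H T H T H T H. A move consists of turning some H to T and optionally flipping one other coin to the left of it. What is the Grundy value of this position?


Coins: H T H H T T H T H T H T H
Key fact: a single head at position k behaves exactly like a Nim heap of size k (turning it to T and optionally flipping a coin at j < k corresponds to moving the heap from k to j, or to 0), and heads combine as a disjunctive sum (two heads at the same place would cancel, matching j XOR j = 0). So the Nim-value is the XOR of the 1-indexed positions of the heads.
Face-up positions (1-indexed): [1, 3, 4, 7, 9, 11, 13]
XOR 0 with 1: 0 XOR 1 = 1
XOR 1 with 3: 1 XOR 3 = 2
XOR 2 with 4: 2 XOR 4 = 6
XOR 6 with 7: 6 XOR 7 = 1
XOR 1 with 9: 1 XOR 9 = 8
XOR 8 with 11: 8 XOR 11 = 3
XOR 3 with 13: 3 XOR 13 = 14
Nim-value = 14

14


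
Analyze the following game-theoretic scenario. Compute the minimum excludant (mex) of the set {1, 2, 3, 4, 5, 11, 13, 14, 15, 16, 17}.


Set = {1, 2, 3, 4, 5, 11, 13, 14, 15, 16, 17}
0 is NOT in the set. This is the mex.
mex = 0

0


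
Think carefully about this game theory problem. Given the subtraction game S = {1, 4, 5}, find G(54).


The subtraction set is S = {1, 4, 5}.
G(k) = mex{ G(k - s) : s in S, s <= k }. We compute iteratively: G(0) = 0.
G(1) = mex({0}) = 1
G(2) = mex({1}) = 0
G(3) = mex({0}) = 1
G(4) = mex({0, 1}) = 2
G(5) = mex({0, 1, 2}) = 3
G(6) = mex({0, 1, 3}) = 2
G(7) = mex({0, 1, 2}) = 3
G(8) = mex({1, 2, 3}) = 0
G(9) = mex({0, 2, 3}) = 1
G(10) = mex({1, 2, 3}) = 0
G(11) = mex({0, 2, 3}) = 1
G(12) = mex({0, 1, 3}) = 2
Observe that G(8)..G(12) = 0, 1, 0, 1, 2 repeats G(0)..G(4) = 0, 1, 0, 1, 2.
For k >= max(S) = 5, G(k) is determined by the previous 5 values G(k-5)..G(k-1); a window of 5 consecutive values has recurred shifted by 8, so by induction G(k + 8) = G(k) for all k >= 0: the sequence is periodic from the start with period 8.
One period: G(0..7) = 0, 1, 0, 1, 2, 3, 2, 3.
54 mod 8 = 6, so G(54) = G(6) = 2.

2
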